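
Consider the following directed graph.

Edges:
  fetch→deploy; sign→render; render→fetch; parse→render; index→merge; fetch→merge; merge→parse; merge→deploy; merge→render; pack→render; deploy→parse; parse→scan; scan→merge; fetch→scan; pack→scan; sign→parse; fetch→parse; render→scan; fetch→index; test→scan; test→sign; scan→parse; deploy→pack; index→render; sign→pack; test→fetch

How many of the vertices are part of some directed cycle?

8

A vertex is on a directed cycle iff it belongs to a strongly connected component of size ≥ 2 (or has a self-loop).
The vertices on cycles are {pack, scan, fetch, index, merge, parse, deploy, render} — 8 in total.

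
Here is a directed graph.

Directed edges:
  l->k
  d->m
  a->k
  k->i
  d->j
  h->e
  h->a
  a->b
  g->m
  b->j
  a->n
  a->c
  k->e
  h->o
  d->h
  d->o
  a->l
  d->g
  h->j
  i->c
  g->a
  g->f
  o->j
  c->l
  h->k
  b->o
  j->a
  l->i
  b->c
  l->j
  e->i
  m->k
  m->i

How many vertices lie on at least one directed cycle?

9

A vertex is on a directed cycle iff it belongs to a strongly connected component of size ≥ 2 (or has a self-loop).
The vertices on cycles are {a, b, c, e, i, j, k, l, o} — 9 in total.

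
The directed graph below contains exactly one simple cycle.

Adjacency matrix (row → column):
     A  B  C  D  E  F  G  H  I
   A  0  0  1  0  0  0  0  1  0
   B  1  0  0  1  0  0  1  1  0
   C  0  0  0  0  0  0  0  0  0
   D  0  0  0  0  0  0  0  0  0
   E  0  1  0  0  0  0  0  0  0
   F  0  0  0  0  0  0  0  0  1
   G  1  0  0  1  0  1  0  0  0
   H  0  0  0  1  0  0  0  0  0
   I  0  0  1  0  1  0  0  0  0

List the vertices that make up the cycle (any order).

B, E, F, G, I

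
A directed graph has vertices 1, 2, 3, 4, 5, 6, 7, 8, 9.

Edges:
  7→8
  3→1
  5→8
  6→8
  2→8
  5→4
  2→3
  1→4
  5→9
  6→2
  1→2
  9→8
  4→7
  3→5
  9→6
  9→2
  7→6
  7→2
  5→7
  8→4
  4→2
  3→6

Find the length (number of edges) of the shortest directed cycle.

For each vertex v, BFS finds the shortest path from v back to v.
The shortest such closed walk is 3 → 1 → 2 → 3, length 3.

3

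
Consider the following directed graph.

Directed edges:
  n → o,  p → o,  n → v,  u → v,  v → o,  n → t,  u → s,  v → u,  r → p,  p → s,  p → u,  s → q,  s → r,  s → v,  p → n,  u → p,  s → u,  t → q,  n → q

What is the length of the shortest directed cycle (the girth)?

2

For each vertex v, BFS finds the shortest path from v back to v.
The shortest such closed walk is u → s → u, length 2.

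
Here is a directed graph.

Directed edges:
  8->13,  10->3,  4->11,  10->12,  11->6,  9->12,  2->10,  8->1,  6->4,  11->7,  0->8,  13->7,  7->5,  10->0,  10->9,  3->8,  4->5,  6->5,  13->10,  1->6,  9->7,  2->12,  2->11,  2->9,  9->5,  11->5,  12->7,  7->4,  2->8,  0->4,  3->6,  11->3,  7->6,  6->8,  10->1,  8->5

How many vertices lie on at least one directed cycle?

12

A vertex is on a directed cycle iff it belongs to a strongly connected component of size ≥ 2 (or has a self-loop).
The vertices on cycles are {0, 1, 3, 4, 6, 7, 8, 9, 10, 11, 12, 13} — 12 in total.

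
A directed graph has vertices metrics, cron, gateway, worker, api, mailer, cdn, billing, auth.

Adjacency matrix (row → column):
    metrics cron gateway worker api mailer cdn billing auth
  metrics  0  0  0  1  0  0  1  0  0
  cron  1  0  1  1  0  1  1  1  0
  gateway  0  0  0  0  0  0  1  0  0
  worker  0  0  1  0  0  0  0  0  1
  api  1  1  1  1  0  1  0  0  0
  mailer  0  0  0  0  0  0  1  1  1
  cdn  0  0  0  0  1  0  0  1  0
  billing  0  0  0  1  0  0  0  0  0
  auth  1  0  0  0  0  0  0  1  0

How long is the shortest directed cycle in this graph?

For each vertex v, BFS finds the shortest path from v back to v.
The shortest such closed walk is api → mailer → cdn → api, length 3.

3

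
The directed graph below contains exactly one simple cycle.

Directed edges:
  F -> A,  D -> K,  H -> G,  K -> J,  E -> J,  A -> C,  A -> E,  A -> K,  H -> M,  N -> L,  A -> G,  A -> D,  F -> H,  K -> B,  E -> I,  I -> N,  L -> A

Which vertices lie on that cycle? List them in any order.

A, E, I, L, N

DFS with gray/black marking from A:
A gray
  C gray
  C black
  K gray
    B gray
    B black
    J gray
    J black
  K black
  G gray
  G black
  D gray
    D→K: K black — skip
  D black
  E gray
    I gray
      N gray
        L gray
          L→A: A is gray → back edge
Back edge closes the cycle A → E → I → N → L → A; its vertices are {A, E, I, L, N}.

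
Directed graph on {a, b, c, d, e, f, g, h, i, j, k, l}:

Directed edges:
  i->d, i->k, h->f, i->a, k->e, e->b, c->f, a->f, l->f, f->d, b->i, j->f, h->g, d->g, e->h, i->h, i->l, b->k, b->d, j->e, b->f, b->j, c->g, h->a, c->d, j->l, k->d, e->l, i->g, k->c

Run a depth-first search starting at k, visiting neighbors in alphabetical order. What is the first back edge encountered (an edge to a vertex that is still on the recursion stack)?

DFS from k (visiting neighbors in alphabetical order); mark gray on enter, black on exit:
k gray
  c gray
    d gray
      g gray
      g black
    d black
    f gray
      f→d: d black — skip
    f black
    c→g: g black — skip
  c black
  k→d: d black — skip
  e gray
    b gray
      b→d: d black — skip
      b→f: f black — skip
      i gray
        a gray
          a→f: f black — skip
        a black
        i→d: d black — skip
        i→g: g black — skip
        h gray
          h→a: a black — skip
          h→f: f black — skip
          h→g: g black — skip
        h black
        i→k: k is gray → back edge
First back edge: i → k.

i→k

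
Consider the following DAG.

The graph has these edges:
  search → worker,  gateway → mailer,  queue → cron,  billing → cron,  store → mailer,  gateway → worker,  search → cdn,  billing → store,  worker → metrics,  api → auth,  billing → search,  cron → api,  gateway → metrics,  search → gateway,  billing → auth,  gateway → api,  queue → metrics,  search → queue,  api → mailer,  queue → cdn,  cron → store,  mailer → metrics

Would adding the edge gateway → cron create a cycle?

No

Adding gateway→cron creates a cycle iff cron can already reach gateway.
Explore from cron: no path reaches gateway. The graph stays acyclic.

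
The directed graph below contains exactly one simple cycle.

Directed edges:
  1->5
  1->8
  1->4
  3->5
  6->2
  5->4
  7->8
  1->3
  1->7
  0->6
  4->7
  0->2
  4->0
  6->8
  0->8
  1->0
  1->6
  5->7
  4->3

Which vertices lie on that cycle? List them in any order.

DFS with gray/black marking from 4:
4 gray
  0 gray
    2 gray
    2 black
    6 gray
      6→2: 2 black — skip
      8 gray
      8 black
    6 black
    0→8: 8 black — skip
  0 black
  3 gray
    5 gray
      5→4: 4 is gray → back edge
Back edge closes the cycle 4 → 3 → 5 → 4; its vertices are {3, 4, 5}.

3, 4, 5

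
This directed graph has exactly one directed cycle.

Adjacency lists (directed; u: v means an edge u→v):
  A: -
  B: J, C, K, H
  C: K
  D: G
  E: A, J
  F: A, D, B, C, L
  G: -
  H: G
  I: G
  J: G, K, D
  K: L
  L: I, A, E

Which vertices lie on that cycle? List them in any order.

E, J, K, L

DFS with gray/black marking from L:
L gray
  I gray
    G gray
    G black
  I black
  A gray
  A black
  E gray
    E→A: A black — skip
    J gray
      J→G: G black — skip
      K gray
        K→L: L is gray → back edge
Back edge closes the cycle L → E → J → K → L; its vertices are {E, J, K, L}.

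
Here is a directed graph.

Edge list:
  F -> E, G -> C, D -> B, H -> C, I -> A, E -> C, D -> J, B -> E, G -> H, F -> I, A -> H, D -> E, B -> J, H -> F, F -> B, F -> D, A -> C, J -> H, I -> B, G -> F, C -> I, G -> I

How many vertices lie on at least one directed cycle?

9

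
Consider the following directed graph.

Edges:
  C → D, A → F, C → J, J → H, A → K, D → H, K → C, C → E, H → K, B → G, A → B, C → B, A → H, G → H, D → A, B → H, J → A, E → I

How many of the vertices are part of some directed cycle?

8

A vertex is on a directed cycle iff it belongs to a strongly connected component of size ≥ 2 (or has a self-loop).
The vertices on cycles are {A, B, C, D, G, H, J, K} — 8 in total.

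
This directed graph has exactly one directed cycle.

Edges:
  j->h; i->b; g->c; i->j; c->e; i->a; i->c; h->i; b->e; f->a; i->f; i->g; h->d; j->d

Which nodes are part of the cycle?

h, i, j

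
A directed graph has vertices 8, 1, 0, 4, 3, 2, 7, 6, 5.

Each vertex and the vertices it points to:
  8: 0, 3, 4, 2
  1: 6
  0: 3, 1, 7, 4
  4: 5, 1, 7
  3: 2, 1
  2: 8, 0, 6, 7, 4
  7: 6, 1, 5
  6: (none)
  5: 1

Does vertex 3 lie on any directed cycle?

Yes

3 is on a cycle iff 3 can reach itself via ≥1 edge.
3 → 2 → 8 → 3 — yes.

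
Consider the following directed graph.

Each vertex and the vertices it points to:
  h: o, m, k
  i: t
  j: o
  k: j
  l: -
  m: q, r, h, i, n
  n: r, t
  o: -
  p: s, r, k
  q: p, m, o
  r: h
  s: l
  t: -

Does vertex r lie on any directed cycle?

Yes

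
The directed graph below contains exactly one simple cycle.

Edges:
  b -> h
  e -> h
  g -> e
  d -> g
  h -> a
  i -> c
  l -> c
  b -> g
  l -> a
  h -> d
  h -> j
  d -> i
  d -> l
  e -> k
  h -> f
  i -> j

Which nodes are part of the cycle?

d, e, g, h

DFS with gray/black marking from h:
h gray
  j gray
  j black
  a gray
  a black
  f gray
  f black
  d gray
    i gray
      i→j: j black — skip
      c gray
      c black
    i black
    g gray
      e gray
        k gray
        k black
        e→h: h is gray → back edge
Back edge closes the cycle h → d → g → e → h; its vertices are {d, e, g, h}.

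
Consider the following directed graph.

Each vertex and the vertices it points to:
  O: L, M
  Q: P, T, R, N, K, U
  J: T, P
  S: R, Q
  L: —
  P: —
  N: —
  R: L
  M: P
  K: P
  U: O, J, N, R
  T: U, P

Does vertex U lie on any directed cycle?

Yes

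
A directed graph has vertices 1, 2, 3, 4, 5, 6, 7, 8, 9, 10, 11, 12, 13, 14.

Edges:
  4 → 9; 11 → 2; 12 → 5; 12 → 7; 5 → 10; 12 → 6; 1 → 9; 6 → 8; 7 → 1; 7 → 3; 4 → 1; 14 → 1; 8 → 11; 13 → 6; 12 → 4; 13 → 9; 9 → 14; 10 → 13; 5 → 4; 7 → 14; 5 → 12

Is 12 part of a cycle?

Yes

12 is on a cycle iff 12 can reach itself via ≥1 edge.
12 → 5 → 12 — yes.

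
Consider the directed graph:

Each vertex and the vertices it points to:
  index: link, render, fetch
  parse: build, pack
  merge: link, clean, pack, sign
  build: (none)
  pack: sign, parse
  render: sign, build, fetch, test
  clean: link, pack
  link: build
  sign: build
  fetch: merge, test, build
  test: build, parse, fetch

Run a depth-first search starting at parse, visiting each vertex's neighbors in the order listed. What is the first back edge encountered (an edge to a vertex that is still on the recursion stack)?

DFS from parse (visiting each vertex's neighbors in the order listed); mark gray on enter, black on exit:
parse gray
  build gray
  build black
  pack gray
    sign gray
      sign→build: build black — skip
    sign black
    pack→parse: parse is gray → back edge
First back edge: pack → parse.

pack→parse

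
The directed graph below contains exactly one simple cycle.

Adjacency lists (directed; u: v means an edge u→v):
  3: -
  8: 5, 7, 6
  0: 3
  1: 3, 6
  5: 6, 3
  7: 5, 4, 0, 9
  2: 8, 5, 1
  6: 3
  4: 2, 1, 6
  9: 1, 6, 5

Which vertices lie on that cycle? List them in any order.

2, 4, 7, 8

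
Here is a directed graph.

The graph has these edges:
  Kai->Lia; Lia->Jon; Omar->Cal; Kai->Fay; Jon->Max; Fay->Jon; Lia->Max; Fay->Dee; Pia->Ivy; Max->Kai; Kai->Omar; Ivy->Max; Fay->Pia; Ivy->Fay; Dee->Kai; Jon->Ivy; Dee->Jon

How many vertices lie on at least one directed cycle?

8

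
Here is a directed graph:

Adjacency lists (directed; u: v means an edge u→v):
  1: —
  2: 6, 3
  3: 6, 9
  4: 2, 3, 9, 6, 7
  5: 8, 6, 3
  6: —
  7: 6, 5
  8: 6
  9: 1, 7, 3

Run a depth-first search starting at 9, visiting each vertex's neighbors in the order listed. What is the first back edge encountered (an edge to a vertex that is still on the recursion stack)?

DFS from 9 (visiting each vertex's neighbors in the order listed); mark gray on enter, black on exit:
9 gray
  1 gray
  1 black
  7 gray
    6 gray
    6 black
    5 gray
      8 gray
        8→6: 6 black — skip
      8 black
      5→6: 6 black — skip
      3 gray
        3→6: 6 black — skip
        3→9: 9 is gray → back edge
First back edge: 3 → 9.

3→9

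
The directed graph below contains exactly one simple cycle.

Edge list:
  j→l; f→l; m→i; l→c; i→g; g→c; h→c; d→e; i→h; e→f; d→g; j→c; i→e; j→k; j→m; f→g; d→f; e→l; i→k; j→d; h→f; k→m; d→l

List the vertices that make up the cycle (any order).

DFS with gray/black marking from k:
k gray
  m gray
    i gray
      e gray
        l gray
          c gray
          c black
        l black
        f gray
          f→l: l black — skip
          g gray
            g→c: c black — skip
          g black
        f black
      e black
      i→k: k is gray → back edge
Back edge closes the cycle k → m → i → k; its vertices are {i, k, m}.

i, k, m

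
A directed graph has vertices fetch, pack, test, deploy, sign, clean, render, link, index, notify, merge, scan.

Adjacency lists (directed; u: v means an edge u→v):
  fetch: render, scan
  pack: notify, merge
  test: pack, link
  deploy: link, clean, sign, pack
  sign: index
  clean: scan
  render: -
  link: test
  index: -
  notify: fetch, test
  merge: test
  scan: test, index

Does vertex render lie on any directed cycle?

No

render lies on a cycle iff there is a path from render back to itself.
Exploring from render, it never reaches itself; equivalently, its strongly connected component is a singleton.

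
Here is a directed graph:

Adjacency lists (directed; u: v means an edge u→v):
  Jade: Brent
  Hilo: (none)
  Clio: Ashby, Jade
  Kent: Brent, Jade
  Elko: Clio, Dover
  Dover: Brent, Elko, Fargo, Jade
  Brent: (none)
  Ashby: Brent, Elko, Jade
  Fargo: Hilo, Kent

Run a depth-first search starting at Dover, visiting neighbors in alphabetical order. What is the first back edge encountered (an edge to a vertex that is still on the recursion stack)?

Ashby→Elko

DFS from Dover (visiting neighbors in alphabetical order); mark gray on enter, black on exit:
Dover gray
  Brent gray
  Brent black
  Elko gray
    Clio gray
      Ashby gray
        Ashby→Brent: Brent black — skip
        Ashby→Elko: Elko is gray → back edge
First back edge: Ashby → Elko.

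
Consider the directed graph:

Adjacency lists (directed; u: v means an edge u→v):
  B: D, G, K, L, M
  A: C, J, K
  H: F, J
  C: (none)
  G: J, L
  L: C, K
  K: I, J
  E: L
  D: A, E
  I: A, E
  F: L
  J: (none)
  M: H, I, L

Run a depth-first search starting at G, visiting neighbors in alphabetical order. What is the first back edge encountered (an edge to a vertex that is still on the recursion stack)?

A→K

DFS from G (visiting neighbors in alphabetical order); mark gray on enter, black on exit:
G gray
  J gray
  J black
  L gray
    C gray
    C black
    K gray
      I gray
        A gray
          A→C: C black — skip
          A→J: J black — skip
          A→K: K is gray → back edge
First back edge: A → K.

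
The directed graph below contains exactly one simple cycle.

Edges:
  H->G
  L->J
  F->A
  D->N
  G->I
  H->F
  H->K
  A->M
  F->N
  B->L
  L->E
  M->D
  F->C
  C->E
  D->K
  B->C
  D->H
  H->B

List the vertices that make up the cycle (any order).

DFS with gray/black marking from M:
M gray
  D gray
    H gray
      B gray
        L gray
          J gray
          J black
          E gray
          E black
        L black
        C gray
          C→E: E black — skip
        C black
      B black
      K gray
      K black
      F gray
        F→C: C black — skip
        N gray
        N black
        A gray
          A→M: M is gray → back edge
Back edge closes the cycle M → D → H → F → A → M; its vertices are {A, D, F, H, M}.

A, D, F, H, M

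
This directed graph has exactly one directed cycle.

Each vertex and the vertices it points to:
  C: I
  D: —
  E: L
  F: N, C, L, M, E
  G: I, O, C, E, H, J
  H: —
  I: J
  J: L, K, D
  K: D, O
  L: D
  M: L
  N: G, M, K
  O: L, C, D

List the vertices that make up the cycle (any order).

DFS with gray/black marking from J:
J gray
  L gray
    D gray
    D black
  L black
  K gray
    K→D: D black — skip
    O gray
      O→L: L black — skip
      C gray
        I gray
          I→J: J is gray → back edge
Back edge closes the cycle J → K → O → C → I → J; its vertices are {C, I, J, K, O}.

C, I, J, K, O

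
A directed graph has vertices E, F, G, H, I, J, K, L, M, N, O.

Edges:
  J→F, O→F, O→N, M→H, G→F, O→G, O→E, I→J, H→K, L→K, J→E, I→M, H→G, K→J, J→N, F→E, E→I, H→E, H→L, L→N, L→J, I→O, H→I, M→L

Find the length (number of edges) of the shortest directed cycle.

3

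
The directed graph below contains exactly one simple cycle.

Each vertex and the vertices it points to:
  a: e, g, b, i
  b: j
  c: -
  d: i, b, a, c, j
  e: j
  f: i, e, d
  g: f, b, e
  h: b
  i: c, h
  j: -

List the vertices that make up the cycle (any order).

a, d, f, g

DFS with gray/black marking from f:
f gray
  i gray
    c gray
    c black
    h gray
      b gray
        j gray
        j black
      b black
    h black
  i black
  e gray
    e→j: j black — skip
  e black
  d gray
    d→i: i black — skip
    d→b: b black — skip
    a gray
      a→e: e black — skip
      g gray
        g→f: f is gray → back edge
Back edge closes the cycle f → d → a → g → f; its vertices are {a, d, f, g}.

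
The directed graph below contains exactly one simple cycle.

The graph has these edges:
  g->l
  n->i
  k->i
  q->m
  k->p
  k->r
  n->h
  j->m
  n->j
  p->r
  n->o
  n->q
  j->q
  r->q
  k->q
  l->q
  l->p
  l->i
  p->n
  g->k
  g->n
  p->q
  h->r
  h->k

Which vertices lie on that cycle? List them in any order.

DFS with gray/black marking from n:
n gray
  i gray
  i black
  j gray
    m gray
    m black
    q gray
      q→m: m black — skip
    q black
  j black
  o gray
  o black
  h gray
    k gray
      k→i: i black — skip
      r gray
        r→q: q black — skip
      r black
      k→q: q black — skip
      p gray
        p→r: r black — skip
        p→n: n is gray → back edge
Back edge closes the cycle n → h → k → p → n; its vertices are {h, k, n, p}.

h, k, n, p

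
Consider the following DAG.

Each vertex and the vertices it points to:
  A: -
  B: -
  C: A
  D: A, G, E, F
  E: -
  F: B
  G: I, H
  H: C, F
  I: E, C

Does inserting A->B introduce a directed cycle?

Adding A→B creates a cycle iff B can already reach A.
Explore from B: no path reaches A. The graph stays acyclic.

No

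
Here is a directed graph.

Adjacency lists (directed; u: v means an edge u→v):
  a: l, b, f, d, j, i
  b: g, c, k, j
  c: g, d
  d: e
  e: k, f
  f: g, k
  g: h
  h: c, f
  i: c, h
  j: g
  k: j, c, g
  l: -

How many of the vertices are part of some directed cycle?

A vertex is on a directed cycle iff it belongs to a strongly connected component of size ≥ 2 (or has a self-loop).
The vertices on cycles are {c, d, e, f, g, h, j, k} — 8 in total.

8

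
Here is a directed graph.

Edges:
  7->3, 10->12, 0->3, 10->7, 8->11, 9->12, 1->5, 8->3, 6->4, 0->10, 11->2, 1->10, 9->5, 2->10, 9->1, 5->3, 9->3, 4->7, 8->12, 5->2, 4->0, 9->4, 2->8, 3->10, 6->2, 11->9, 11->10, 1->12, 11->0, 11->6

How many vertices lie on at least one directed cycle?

10

A vertex is on a directed cycle iff it belongs to a strongly connected component of size ≥ 2 (or has a self-loop).
The vertices on cycles are {1, 2, 3, 5, 6, 7, 8, 9, 10, 11} — 10 in total.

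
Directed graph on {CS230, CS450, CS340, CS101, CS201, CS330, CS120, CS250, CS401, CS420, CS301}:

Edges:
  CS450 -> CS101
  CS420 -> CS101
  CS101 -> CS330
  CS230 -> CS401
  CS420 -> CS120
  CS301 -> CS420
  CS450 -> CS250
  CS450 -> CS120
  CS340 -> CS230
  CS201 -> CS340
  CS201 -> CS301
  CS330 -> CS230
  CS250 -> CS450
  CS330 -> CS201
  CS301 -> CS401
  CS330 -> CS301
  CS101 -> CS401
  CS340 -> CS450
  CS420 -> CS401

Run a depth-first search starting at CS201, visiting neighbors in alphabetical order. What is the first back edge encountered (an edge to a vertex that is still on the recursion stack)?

DFS from CS201 (visiting neighbors in alphabetical order); mark gray on enter, black on exit:
CS201 gray
  CS301 gray
    CS401 gray
    CS401 black
    CS420 gray
      CS101 gray
        CS330 gray
          CS330→CS201: CS201 is gray → back edge
First back edge: CS330 → CS201.

CS330->CS201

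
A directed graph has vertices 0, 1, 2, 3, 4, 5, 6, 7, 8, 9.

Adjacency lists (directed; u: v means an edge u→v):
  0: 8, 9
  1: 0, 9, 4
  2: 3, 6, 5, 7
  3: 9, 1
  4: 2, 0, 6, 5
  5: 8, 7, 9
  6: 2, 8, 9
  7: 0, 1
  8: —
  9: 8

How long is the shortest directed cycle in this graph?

For each vertex v, BFS finds the shortest path from v back to v.
The shortest such closed walk is 2 → 6 → 2, length 2.

2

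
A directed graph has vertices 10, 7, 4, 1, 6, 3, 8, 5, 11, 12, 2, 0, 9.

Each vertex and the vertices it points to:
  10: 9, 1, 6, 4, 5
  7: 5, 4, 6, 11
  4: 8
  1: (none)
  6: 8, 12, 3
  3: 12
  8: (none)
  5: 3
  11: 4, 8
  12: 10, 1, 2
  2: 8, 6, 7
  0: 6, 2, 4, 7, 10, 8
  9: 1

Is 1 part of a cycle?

1 lies on a cycle iff there is a path from 1 back to itself.
Exploring from 1, it never reaches itself; equivalently, its strongly connected component is a singleton.

No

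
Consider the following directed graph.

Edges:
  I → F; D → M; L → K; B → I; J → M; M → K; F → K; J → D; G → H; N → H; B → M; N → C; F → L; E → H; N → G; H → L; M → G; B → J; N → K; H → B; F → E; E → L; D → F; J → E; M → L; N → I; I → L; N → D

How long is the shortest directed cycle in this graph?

4

For each vertex v, BFS finds the shortest path from v back to v.
The shortest such closed walk is G → H → B → M → G, length 4.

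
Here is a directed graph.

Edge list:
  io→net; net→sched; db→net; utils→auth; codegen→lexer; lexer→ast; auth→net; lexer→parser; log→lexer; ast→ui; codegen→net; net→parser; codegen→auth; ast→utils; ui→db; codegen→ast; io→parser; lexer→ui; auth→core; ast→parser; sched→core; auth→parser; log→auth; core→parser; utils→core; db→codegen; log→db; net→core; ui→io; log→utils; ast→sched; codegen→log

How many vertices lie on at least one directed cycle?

A vertex is on a directed cycle iff it belongs to a strongly connected component of size ≥ 2 (or has a self-loop).
The vertices on cycles are {db, ui, ast, log, lexer, codegen} — 6 in total.

6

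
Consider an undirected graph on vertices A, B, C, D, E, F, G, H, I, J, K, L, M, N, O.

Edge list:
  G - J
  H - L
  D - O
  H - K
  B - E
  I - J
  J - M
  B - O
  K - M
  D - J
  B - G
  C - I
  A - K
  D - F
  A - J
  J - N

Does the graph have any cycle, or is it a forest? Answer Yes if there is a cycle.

Yes

DFS, tracking each vertex's parent; an edge to a visited non-parent vertex closes a cycle.
Start from D:
visit D (parent –)
  visit O (parent D)
    O–D: parent, skip
    visit B (parent O)
      visit E (parent B)
        E–B: parent, skip
      visit G (parent B)
        G–B: parent, skip
        visit J (parent G)
          visit M (parent J)
            visit K (parent M)
              K–M: parent, skip
              visit A (parent K)
                A–J: J visited and ≠ parent → cycle
Cycle: J – M – K – A – J.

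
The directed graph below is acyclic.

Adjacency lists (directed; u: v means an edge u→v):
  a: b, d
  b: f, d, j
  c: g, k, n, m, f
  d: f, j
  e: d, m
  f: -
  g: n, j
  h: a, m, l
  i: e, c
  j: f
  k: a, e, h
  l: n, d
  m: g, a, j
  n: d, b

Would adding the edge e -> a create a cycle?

No

Adding e→a creates a cycle iff a can already reach e.
Explore from a: no path reaches e. The graph stays acyclic.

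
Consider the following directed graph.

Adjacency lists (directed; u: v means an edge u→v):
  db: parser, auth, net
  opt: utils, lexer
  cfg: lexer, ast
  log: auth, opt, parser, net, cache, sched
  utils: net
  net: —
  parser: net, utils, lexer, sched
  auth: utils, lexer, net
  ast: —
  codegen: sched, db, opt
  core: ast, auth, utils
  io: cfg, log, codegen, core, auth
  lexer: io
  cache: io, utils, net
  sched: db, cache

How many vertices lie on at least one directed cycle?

12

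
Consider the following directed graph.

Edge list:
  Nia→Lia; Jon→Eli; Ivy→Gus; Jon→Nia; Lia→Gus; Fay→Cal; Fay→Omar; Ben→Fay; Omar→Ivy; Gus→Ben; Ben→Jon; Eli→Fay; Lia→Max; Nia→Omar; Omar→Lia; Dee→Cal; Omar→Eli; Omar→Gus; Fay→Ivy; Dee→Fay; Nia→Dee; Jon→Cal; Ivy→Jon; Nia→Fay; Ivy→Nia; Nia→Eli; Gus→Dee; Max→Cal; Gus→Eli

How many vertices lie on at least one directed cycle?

10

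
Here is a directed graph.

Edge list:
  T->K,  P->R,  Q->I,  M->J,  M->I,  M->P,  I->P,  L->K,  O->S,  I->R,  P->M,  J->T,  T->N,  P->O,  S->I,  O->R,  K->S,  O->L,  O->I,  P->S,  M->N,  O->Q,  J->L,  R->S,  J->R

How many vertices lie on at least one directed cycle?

A vertex is on a directed cycle iff it belongs to a strongly connected component of size ≥ 2 (or has a self-loop).
The vertices on cycles are {I, J, K, L, M, O, P, Q, R, S, T} — 11 in total.

11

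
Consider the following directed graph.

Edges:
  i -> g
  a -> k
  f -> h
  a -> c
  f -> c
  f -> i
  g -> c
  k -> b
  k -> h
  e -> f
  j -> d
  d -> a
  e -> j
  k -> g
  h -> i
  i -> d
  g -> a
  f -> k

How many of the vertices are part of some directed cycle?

6

A vertex is on a directed cycle iff it belongs to a strongly connected component of size ≥ 2 (or has a self-loop).
The vertices on cycles are {a, d, g, h, i, k} — 6 in total.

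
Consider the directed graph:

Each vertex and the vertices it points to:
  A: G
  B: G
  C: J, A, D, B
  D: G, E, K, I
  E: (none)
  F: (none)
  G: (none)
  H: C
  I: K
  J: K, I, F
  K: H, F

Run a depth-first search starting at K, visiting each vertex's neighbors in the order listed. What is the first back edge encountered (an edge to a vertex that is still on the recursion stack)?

J→K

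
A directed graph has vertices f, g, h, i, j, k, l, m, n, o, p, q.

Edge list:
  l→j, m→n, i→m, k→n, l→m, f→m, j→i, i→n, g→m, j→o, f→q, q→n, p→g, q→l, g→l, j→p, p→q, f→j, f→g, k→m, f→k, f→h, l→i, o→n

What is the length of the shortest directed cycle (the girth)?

For each vertex v, BFS finds the shortest path from v back to v.
The shortest such closed walk is j → p → q → l → j, length 4.

4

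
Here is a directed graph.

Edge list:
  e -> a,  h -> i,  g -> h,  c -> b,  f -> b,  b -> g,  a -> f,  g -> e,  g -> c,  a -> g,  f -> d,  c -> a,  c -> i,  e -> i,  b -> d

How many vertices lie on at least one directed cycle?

A vertex is on a directed cycle iff it belongs to a strongly connected component of size ≥ 2 (or has a self-loop).
The vertices on cycles are {a, b, c, e, f, g} — 6 in total.

6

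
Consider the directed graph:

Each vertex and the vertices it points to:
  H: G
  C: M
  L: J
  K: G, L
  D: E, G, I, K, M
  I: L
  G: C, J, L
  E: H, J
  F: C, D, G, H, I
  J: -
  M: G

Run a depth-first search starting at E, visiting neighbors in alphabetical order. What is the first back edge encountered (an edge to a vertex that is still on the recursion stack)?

M→G

DFS from E (visiting neighbors in alphabetical order); mark gray on enter, black on exit:
E gray
  H gray
    G gray
      C gray
        M gray
          M→G: G is gray → back edge
First back edge: M → G.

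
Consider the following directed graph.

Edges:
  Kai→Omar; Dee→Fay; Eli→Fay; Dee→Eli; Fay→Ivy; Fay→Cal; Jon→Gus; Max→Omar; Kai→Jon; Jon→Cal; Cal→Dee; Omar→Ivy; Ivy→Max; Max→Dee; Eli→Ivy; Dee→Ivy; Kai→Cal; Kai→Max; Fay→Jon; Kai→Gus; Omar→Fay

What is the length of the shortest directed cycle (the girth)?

3

For each vertex v, BFS finds the shortest path from v back to v.
The shortest such closed walk is Max → Dee → Ivy → Max, length 3.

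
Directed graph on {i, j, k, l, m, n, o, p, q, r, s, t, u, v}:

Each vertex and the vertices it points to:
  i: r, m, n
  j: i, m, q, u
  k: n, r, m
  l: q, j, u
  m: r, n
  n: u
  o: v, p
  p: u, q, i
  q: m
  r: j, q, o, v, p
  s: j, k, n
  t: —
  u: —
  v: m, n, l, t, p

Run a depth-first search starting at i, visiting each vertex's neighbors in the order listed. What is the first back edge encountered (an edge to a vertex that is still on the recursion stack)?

DFS from i (visiting each vertex's neighbors in the order listed); mark gray on enter, black on exit:
i gray
  r gray
    j gray
      j→i: i is gray → back edge
First back edge: j → i.

j->i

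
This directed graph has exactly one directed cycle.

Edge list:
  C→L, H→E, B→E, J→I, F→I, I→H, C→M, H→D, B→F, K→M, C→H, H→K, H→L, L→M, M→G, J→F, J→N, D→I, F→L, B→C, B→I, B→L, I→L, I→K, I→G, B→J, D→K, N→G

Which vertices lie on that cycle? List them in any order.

D, H, I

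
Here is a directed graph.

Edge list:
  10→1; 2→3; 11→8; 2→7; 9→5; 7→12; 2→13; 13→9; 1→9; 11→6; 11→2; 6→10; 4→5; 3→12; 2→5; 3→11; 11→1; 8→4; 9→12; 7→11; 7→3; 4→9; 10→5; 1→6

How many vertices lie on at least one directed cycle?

A vertex is on a directed cycle iff it belongs to a strongly connected component of size ≥ 2 (or has a self-loop).
The vertices on cycles are {1, 2, 3, 6, 7, 10, 11} — 7 in total.

7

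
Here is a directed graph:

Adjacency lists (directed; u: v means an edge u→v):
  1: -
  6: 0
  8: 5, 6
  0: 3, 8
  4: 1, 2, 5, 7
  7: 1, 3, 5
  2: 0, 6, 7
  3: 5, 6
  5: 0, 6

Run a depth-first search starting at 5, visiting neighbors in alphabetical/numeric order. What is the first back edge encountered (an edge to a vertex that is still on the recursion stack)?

DFS from 5 (visiting neighbors in alphabetical/numeric order); mark gray on enter, black on exit:
5 gray
  0 gray
    3 gray
      3→5: 5 is gray → back edge
First back edge: 3 → 5.

3→5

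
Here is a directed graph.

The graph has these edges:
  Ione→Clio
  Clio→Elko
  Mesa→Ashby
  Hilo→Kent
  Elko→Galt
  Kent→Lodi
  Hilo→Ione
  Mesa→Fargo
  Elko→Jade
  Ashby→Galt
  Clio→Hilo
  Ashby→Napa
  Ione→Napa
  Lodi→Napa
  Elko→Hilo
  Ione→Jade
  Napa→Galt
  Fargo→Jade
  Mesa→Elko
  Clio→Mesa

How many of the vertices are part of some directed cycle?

5

A vertex is on a directed cycle iff it belongs to a strongly connected component of size ≥ 2 (or has a self-loop).
The vertices on cycles are {Clio, Elko, Hilo, Ione, Mesa} — 5 in total.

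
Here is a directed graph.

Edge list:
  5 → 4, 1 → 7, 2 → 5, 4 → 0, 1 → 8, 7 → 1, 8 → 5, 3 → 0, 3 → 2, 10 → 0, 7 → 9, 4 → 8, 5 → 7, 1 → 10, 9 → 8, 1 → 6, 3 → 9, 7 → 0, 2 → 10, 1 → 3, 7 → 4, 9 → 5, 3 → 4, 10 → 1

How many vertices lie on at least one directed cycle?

A vertex is on a directed cycle iff it belongs to a strongly connected component of size ≥ 2 (or has a self-loop).
The vertices on cycles are {1, 2, 3, 4, 5, 7, 8, 9, 10} — 9 in total.

9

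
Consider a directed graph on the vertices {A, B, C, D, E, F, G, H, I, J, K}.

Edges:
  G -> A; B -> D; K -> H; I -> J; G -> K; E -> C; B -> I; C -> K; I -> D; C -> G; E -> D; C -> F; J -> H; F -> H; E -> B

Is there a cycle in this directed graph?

DFS with white/gray/black marking, starting from E:
E gray
  B gray
    D gray
    D black
    I gray
      J gray
        H gray
        H black
      J black
      I→D: D black — skip
    I black
  B black
  C gray
    K gray
      K→H: H black — skip
    K black
    F gray
      F→H: H black — skip
    F black
    G gray
      G→K: K black — skip
      A gray
      A black
    G black
  C black
  E→D: D black — skip
E black
Every edge goes to a white or black vertex — no back edge, so the graph is acyclic.

No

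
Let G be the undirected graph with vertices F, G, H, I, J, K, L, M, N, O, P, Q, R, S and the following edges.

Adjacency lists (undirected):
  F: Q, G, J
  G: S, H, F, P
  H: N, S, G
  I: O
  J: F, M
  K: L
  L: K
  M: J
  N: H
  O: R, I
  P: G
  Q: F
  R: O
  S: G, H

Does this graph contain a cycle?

DFS, tracking each vertex's parent; an edge to a visited non-parent vertex closes a cycle.
Start from P:
visit P (parent –)
  visit G (parent P)
    visit S (parent G)
      S–G: parent, skip
      visit H (parent S)
        visit N (parent H)
          N–H: parent, skip
        H–S: parent, skip
        H–G: G visited and ≠ parent → cycle
Cycle: G – S – H – G.

Yes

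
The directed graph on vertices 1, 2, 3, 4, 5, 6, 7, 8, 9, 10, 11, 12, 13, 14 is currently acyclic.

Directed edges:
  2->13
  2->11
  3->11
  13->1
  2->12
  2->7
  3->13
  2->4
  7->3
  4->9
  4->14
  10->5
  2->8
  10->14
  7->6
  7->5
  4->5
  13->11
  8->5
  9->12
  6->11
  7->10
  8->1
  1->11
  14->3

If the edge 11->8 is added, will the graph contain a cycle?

Yes

Adding 11→8 creates a cycle iff 8 can already reach 11.
Path from 8: 8 → 1 → 11.
So 8 → … → 11 → 8 is a cycle.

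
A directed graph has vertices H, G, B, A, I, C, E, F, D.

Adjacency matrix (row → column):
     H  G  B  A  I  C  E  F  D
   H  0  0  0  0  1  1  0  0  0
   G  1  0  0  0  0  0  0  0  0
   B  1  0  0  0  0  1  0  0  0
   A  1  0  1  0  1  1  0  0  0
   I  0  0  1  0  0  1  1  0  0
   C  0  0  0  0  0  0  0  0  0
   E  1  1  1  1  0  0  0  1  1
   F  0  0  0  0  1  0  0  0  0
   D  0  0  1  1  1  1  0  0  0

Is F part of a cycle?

Yes

F is on a cycle iff F can reach itself via ≥1 edge.
F → I → E → F — yes.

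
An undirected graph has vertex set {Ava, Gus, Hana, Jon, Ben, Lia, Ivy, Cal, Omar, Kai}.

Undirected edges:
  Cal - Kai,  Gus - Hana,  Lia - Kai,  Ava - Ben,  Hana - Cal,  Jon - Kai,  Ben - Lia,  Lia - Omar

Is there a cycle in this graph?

No

DFS, tracking each vertex's parent; an edge to a visited non-parent vertex closes a cycle.
Start from Hana:
visit Hana (parent –)
  visit Cal (parent Hana)
    visit Kai (parent Cal)
      visit Jon (parent Kai)
        Jon–Kai: parent, skip
      visit Lia (parent Kai)
        Lia–Kai: parent, skip
        visit Omar (parent Lia)
          Omar–Lia: parent, skip
        visit Ben (parent Lia)
          Ben–Lia: parent, skip
          visit Ava (parent Ben)
            Ava–Ben: parent, skip
      Kai–Cal: parent, skip
    Cal–Hana: parent, skip
  visit Gus (parent Hana)
    Gus–Hana: parent, skip
visit Ivy (parent –)
No non-parent visited neighbor found — the graph is a forest.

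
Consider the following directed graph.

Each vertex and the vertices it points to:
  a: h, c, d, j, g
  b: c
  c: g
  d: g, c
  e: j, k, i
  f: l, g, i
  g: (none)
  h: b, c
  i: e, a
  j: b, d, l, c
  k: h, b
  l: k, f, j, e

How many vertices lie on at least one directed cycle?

6

A vertex is on a directed cycle iff it belongs to a strongly connected component of size ≥ 2 (or has a self-loop).
The vertices on cycles are {a, e, f, i, j, l} — 6 in total.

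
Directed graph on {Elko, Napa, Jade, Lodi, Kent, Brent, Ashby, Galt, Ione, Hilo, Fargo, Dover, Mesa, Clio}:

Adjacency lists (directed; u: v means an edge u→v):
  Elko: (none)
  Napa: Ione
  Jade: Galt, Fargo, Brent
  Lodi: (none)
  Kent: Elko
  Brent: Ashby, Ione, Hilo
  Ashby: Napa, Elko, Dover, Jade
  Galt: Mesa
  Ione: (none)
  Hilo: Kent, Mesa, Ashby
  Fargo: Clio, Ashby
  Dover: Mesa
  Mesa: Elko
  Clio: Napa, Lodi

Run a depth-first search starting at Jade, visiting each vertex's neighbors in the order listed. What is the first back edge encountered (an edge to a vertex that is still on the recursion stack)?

Ashby->Jade

DFS from Jade (visiting each vertex's neighbors in the order listed); mark gray on enter, black on exit:
Jade gray
  Galt gray
    Mesa gray
      Elko gray
      Elko black
    Mesa black
  Galt black
  Fargo gray
    Clio gray
      Napa gray
        Ione gray
        Ione black
      Napa black
      Lodi gray
      Lodi black
    Clio black
    Ashby gray
      Ashby→Napa: Napa black — skip
      Ashby→Elko: Elko black — skip
      Dover gray
        Dover→Mesa: Mesa black — skip
      Dover black
      Ashby→Jade: Jade is gray → back edge
First back edge: Ashby → Jade.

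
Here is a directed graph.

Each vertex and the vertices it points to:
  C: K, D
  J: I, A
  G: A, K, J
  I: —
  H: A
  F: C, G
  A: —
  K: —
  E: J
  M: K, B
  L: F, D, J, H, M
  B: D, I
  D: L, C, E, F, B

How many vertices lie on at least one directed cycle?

6

A vertex is on a directed cycle iff it belongs to a strongly connected component of size ≥ 2 (or has a self-loop).
The vertices on cycles are {B, C, D, F, L, M} — 6 in total.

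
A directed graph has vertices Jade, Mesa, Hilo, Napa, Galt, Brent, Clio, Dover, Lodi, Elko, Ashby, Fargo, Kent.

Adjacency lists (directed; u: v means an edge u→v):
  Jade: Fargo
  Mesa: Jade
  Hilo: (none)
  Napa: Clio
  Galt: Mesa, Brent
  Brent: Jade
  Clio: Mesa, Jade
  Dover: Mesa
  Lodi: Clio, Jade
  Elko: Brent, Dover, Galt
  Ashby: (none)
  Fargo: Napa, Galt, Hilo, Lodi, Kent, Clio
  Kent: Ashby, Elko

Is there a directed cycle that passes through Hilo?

No

Hilo lies on a cycle iff there is a path from Hilo back to itself.
Exploring from Hilo, it never reaches itself; equivalently, its strongly connected component is a singleton.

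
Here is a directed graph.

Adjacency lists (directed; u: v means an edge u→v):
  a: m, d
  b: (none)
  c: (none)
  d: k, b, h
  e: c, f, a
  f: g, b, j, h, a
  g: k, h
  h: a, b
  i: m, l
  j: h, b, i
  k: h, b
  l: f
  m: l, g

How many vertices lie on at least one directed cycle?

A vertex is on a directed cycle iff it belongs to a strongly connected component of size ≥ 2 (or has a self-loop).
The vertices on cycles are {a, d, f, g, h, i, j, k, l, m} — 10 in total.

10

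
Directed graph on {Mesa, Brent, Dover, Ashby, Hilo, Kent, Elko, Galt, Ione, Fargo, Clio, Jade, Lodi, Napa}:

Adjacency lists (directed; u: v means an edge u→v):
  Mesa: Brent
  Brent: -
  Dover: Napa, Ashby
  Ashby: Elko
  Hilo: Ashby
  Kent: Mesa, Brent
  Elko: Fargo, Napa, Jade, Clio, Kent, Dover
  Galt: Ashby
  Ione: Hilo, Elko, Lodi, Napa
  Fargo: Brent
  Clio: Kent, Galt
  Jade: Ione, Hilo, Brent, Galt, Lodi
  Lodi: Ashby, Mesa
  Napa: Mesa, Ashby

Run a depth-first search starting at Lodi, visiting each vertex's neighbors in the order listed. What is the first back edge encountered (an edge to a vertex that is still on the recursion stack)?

DFS from Lodi (visiting each vertex's neighbors in the order listed); mark gray on enter, black on exit:
Lodi gray
  Ashby gray
    Elko gray
      Fargo gray
        Brent gray
        Brent black
      Fargo black
      Napa gray
        Mesa gray
          Mesa→Brent: Brent black — skip
        Mesa black
        Napa→Ashby: Ashby is gray → back edge
First back edge: Napa → Ashby.

Napa→Ashby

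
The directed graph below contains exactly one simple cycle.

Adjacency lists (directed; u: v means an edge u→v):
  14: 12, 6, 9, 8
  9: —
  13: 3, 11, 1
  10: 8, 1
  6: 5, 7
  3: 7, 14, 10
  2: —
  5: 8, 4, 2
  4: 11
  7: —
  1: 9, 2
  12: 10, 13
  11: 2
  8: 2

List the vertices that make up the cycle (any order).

DFS with gray/black marking from 13:
13 gray
  3 gray
    7 gray
    7 black
    14 gray
      12 gray
        10 gray
          8 gray
            2 gray
            2 black
          8 black
          1 gray
            9 gray
            9 black
            1→2: 2 black — skip
          1 black
        10 black
        12→13: 13 is gray → back edge
Back edge closes the cycle 13 → 3 → 14 → 12 → 13; its vertices are {3, 12, 13, 14}.

3, 12, 13, 14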